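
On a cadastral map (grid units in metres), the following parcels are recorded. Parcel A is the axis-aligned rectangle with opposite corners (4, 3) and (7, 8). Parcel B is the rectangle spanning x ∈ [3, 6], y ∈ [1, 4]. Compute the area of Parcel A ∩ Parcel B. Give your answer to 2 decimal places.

2.00

|Parcel A∩Parcel B|: x∈[4,6], y∈[3,4] → 2·1 = 2.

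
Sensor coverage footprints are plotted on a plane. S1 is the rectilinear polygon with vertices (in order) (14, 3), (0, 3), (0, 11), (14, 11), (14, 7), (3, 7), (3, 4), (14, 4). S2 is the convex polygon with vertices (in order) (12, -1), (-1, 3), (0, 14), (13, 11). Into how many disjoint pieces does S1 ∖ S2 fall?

S1 ∖ S2 splits into 2 disjoint pieces (area 1.625, area 4.6667).

2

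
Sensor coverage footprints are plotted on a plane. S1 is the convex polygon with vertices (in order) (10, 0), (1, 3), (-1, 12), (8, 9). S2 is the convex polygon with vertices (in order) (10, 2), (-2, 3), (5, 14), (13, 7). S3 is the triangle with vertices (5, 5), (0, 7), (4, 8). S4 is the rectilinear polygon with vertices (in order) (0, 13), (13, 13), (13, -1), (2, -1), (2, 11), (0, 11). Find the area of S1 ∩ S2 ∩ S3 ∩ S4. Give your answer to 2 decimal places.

The intersection is the polygon with vertices (4,8), (5,5), (2,6.2), (2,7.5).
By the shoelace formula its area is 5.20.

5.20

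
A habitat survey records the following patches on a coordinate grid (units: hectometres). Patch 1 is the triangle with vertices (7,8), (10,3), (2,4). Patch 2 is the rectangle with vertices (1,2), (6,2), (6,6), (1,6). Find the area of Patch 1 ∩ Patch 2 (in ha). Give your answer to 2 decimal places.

6.50

The intersection is the polygon with vertices (2,4), (4.5,6), (6,6), (6,3.5).
By the shoelace formula its area is 6.50.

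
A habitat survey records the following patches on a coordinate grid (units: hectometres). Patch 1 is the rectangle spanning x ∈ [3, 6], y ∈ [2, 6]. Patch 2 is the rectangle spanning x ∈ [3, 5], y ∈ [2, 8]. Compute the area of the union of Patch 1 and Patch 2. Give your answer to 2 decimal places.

By inclusion–exclusion:
Individual areas: |Patch 1| = 12, |Patch 2| = 12.
|Patch 1∩Patch 2|: x∈[3,5], y∈[2,6] → 2·4 = 8.
|Patch 1 ∪ Patch 2| = 24 − 8 = 16.00.

16.00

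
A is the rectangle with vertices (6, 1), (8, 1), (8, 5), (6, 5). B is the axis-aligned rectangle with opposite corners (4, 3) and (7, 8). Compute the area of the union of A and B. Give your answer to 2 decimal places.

By inclusion–exclusion:
Individual areas: |A| = 8, |B| = 15.
|A∩B|: x∈[6,7], y∈[3,5] → 1·2 = 2.
|A ∪ B| = 23 − 2 = 21.00.

21.00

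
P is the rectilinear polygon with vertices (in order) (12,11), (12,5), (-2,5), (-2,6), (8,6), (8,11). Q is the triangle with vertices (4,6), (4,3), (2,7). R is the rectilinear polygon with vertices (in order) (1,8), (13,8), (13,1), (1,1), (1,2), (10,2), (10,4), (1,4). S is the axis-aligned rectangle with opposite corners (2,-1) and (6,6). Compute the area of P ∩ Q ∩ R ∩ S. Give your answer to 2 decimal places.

The intersection is the polygon with vertices (4,6), (4,5), (3,5), (2.5,6).
By the shoelace formula its area is 1.25.

1.25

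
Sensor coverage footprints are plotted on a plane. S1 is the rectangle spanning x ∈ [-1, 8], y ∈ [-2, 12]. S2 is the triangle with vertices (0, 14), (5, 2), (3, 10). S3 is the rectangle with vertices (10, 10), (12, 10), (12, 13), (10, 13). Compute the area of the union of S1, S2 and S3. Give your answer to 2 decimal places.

By inclusion–exclusion:
Individual areas: |S1| = 126, |S2| = 8, |S3| = 6.
|S1∩S2| = 7.3333.
|S1∩S3| = 0 (no overlap).
|S2∩S3| = 0.
|S1∩S2∩S3| = 0.
|S1 ∪ S2 ∪ S3| = 140 − 7.3333 + 0 = 132.67.

132.67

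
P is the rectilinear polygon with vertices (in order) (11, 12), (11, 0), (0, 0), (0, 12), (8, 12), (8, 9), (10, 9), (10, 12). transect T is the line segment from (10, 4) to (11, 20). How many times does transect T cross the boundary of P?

1

The segment meets the boundary at (10.5,12).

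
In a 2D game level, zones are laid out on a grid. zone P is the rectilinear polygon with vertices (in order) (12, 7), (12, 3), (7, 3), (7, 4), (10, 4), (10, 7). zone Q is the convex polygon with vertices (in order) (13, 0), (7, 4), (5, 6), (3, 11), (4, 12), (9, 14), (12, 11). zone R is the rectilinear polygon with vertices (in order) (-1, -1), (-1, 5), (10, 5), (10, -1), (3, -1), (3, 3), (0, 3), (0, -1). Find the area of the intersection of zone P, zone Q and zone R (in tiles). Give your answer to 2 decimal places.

2.25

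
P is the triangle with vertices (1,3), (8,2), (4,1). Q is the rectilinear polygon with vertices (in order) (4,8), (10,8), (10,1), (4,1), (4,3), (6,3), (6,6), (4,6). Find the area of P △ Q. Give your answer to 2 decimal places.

35.21

|P| = 5.5, |Q| = 36, |P∩Q| = 3.1429.
|P △ Q| = |P| + |Q| − 2·|P∩Q| = 5.5 + 36 − 6.2857 = 35.21.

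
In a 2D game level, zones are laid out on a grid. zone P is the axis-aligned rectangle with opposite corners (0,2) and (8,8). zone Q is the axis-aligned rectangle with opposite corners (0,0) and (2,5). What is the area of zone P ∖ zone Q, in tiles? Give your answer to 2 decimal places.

|zone P∩zone Q|: x∈[0,2], y∈[2,5] → 2·3 = 6.
|zone P| = 48.
|zone P ∖ zone Q| = |zone P| − |zone P∩zone Q| = 48 − 6 = 42.00.

42.00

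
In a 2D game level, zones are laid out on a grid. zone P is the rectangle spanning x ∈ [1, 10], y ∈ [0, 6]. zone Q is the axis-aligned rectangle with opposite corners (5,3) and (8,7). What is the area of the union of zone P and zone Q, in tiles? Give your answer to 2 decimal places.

By inclusion–exclusion:
Individual areas: |zone P| = 54, |zone Q| = 12.
|zone P∩zone Q|: x∈[5,8], y∈[3,6] → 3·3 = 9.
|zone P ∪ zone Q| = 66 − 9 = 57.00.

57.00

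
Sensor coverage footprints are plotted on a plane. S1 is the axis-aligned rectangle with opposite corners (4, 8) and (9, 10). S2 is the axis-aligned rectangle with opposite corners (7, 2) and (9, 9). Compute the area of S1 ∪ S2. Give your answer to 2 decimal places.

By inclusion–exclusion:
Individual areas: |S1| = 10, |S2| = 14.
|S1∩S2|: x∈[7,9], y∈[8,9] → 2·1 = 2.
|S1 ∪ S2| = 24 − 2 = 22.00.

22.00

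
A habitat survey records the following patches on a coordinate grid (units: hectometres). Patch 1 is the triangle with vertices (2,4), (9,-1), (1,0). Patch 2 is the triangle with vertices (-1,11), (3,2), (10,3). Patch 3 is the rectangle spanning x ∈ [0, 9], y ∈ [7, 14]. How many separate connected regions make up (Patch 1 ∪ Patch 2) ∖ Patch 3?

(Patch 1 ∪ Patch 2) ∖ Patch 3 splits into 2 disjoint pieces (area 41.0531, area 0.7614).

2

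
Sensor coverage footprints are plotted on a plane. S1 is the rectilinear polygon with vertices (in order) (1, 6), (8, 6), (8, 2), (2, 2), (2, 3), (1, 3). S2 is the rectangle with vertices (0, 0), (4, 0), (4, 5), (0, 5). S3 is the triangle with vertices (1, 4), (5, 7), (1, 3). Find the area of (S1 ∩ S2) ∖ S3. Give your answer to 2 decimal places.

6.67

|S1 ∩ S2| = 8.
|(S1 ∩ S2) ∩ S3| = 1.3333.
|(S1 ∩ S2) ∖ S3| = 8 − 1.3333 = 6.67.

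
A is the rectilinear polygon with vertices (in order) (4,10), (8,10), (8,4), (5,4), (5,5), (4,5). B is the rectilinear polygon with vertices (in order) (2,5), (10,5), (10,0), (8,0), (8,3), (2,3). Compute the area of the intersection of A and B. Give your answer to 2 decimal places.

3.00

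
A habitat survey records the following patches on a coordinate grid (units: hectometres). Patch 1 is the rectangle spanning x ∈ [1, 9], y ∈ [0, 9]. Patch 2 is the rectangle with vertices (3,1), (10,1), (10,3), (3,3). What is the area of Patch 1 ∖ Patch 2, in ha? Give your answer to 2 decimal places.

60.00

|Patch 1∩Patch 2|: x∈[3,9], y∈[1,3] → 6·2 = 12.
|Patch 1| = 72.
|Patch 1 ∖ Patch 2| = |Patch 1| − |Patch 1∩Patch 2| = 72 − 12 = 60.00.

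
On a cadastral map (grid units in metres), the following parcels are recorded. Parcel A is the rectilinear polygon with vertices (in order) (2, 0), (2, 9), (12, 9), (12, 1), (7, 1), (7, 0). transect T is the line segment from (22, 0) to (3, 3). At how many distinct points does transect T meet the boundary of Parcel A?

1

The segment meets the boundary at (12,1.579).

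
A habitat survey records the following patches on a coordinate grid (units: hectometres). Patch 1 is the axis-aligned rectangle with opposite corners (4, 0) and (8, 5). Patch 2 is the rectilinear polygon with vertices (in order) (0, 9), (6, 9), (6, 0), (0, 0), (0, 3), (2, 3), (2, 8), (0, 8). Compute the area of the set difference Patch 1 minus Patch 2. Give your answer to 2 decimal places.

10.00

|Patch 1| = 20, |Patch 1∩Patch 2| = 10.
|Patch 1 ∖ Patch 2| = |Patch 1| − |Patch 1∩Patch 2| = 20 − 10 = 10.00.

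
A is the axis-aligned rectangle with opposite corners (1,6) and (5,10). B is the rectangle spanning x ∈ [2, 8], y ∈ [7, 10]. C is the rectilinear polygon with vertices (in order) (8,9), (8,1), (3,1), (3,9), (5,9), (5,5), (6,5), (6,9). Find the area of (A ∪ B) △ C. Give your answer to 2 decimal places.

|A ∪ B| = 25.
|(A ∪ B) ∩ C| = 10.
|(A ∪ B) △ C| = 25 + 36 − 20 = 41.00.

41.00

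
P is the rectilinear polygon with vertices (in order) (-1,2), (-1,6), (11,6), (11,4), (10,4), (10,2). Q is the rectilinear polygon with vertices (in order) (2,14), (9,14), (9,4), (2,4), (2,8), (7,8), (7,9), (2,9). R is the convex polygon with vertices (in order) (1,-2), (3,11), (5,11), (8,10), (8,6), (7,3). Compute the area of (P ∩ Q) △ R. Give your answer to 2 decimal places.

46.68

|P ∩ Q| = 14.
|(P ∩ Q) ∩ R| = 11.1603.
|(P ∩ Q) △ R| = 14 + 55 − 22.3205 = 46.68.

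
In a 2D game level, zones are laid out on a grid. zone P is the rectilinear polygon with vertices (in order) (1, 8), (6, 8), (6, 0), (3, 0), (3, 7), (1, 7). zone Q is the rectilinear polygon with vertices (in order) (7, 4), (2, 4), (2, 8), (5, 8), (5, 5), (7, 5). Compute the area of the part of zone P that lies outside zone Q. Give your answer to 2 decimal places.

16.00

|zone P| = 26, |zone P∩zone Q| = 10.
|zone P ∖ zone Q| = |zone P| − |zone P∩zone Q| = 26 − 10 = 16.00.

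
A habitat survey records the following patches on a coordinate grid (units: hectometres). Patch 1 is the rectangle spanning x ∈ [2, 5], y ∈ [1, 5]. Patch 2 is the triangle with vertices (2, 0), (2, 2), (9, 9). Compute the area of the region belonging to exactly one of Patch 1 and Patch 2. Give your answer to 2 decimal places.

|Patch 1| = 12, |Patch 2| = 7, |Patch 1∩Patch 2| = 4.3254.
|Patch 1 △ Patch 2| = |Patch 1| + |Patch 2| − 2·|Patch 1∩Patch 2| = 12 + 7 − 8.6508 = 10.35.

10.35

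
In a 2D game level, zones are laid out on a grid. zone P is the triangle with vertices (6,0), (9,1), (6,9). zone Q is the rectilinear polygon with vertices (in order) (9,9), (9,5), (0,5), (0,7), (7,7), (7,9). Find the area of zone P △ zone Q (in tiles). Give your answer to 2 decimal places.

31.00

|zone P| = 13.5, |zone Q| = 22, |zone P∩zone Q| = 2.25.
|zone P △ zone Q| = |zone P| + |zone Q| − 2·|zone P∩zone Q| = 13.5 + 22 − 4.5 = 31.00.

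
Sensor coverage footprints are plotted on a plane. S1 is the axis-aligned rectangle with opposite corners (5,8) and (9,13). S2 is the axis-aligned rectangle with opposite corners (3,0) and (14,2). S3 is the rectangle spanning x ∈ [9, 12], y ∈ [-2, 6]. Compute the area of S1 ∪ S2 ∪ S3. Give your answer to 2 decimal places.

By inclusion–exclusion:
Individual areas: |S1| = 20, |S2| = 22, |S3| = 24.
|S1∩S2| = 0 (no overlap).
|S1∩S3| = 0 (no overlap).
|S2∩S3|: x∈[9,12], y∈[0,2] → 3·2 = 6.
|S1∩S2∩S3| = 0.
|S1 ∪ S2 ∪ S3| = 66 − 6 + 0 = 60.00.

60.00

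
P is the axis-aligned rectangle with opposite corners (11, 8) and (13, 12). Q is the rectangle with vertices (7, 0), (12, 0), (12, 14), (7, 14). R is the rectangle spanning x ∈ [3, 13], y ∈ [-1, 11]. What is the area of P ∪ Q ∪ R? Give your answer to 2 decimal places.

By inclusion–exclusion:
Individual areas: |P| = 8, |Q| = 70, |R| = 120.
|P∩Q|: x∈[11,12], y∈[8,12] → 1·4 = 4.
|P∩R|: x∈[11,13], y∈[8,11] → 2·3 = 6.
|Q∩R|: x∈[7,12], y∈[0,11] → 5·11 = 55.
|P∩Q∩R| = 3.
|P ∪ Q ∪ R| = 198 − 65 + 3 = 136.00.

136.00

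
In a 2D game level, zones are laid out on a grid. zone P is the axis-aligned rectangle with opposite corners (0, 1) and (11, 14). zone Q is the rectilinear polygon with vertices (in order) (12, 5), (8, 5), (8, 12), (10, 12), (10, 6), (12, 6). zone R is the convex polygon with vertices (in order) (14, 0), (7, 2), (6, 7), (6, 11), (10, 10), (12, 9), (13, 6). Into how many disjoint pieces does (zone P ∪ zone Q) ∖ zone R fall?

(zone P ∪ zone Q) ∖ zone R is a single connected region.

1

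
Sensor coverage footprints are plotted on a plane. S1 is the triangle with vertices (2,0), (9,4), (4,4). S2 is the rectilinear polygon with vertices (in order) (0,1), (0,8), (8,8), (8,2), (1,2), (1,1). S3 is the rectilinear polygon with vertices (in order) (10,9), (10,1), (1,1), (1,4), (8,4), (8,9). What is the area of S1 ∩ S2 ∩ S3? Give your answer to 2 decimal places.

The intersection is the polygon with vertices (3,2), (4,4), (8,4), (8,3.429), (5.5,2).
By the shoelace formula its area is 7.21.

7.21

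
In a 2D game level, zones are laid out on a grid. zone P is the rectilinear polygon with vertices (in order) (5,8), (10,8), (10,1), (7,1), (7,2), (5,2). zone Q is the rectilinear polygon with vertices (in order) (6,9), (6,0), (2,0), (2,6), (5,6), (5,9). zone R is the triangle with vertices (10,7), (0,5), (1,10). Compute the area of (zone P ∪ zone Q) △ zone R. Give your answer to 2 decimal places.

63.20

|zone P ∪ zone Q| = 54.
|(zone P ∪ zone Q) ∩ zone R| = 7.4.
|(zone P ∪ zone Q) △ zone R| = 54 + 24 − 14.8 = 63.20.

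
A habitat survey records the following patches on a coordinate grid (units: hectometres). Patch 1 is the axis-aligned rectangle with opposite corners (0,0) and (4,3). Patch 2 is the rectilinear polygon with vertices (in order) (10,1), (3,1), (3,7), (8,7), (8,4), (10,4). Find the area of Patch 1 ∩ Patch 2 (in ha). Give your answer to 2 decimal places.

The intersection is the polygon with vertices (4,3), (4,1), (3,1), (3,3).
By the shoelace formula its area is 2.00.

2.00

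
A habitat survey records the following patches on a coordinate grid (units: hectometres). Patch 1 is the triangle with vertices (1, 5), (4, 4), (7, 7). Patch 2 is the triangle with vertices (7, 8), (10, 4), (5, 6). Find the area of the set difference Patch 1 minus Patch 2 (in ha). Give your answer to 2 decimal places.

|Patch 1| = 6, |Patch 1∩Patch 2| = 0.8929.
|Patch 1 ∖ Patch 2| = |Patch 1| − |Patch 1∩Patch 2| = 6 − 0.8929 = 5.11.

5.11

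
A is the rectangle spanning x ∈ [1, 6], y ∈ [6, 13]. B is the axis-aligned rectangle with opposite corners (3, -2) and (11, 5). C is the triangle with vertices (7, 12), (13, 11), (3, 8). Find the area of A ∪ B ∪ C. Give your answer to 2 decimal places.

By inclusion–exclusion:
Individual areas: |A| = 35, |B| = 56, |C| = 14.
|A∩B| = 0 (no overlap).
|A∩C| = 3.15.
|B∩C| = 0.
|A∩B∩C| = 0.
|A ∪ B ∪ C| = 105 − 3.15 + 0 = 101.85.

101.85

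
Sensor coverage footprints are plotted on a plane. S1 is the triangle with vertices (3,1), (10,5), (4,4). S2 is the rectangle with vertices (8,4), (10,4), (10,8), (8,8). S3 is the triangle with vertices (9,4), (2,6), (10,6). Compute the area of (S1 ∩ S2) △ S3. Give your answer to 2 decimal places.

|S1 ∩ S2| = 0.7917.
|(S1 ∩ S2) ∩ S3| = 0.6251.
|(S1 ∩ S2) △ S3| = 0.7917 + 8 − 1.2502 = 7.54.

7.54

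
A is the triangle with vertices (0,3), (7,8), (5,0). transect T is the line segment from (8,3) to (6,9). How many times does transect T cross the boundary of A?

2

The segment meets the boundary at (6.462,7.615), (6.714,6.857).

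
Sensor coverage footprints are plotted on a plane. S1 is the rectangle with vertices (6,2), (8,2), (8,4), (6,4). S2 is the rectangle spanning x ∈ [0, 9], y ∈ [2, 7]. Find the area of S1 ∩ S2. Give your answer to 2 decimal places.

4.00

|S1∩S2|: x∈[6,8], y∈[2,4] → 2·2 = 4.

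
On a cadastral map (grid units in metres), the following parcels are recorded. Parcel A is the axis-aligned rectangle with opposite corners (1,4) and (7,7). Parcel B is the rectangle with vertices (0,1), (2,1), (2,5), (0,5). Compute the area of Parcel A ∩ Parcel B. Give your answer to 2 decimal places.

1.00

|Parcel A∩Parcel B|: x∈[1,2], y∈[4,5] → 1·1 = 1.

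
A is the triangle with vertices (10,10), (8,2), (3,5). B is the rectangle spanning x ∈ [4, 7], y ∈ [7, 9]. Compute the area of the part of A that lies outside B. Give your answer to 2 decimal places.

22.49

|A| = 23, |A∩B| = 0.5143.
|A ∖ B| = |A| − |A∩B| = 23 − 0.5143 = 22.49.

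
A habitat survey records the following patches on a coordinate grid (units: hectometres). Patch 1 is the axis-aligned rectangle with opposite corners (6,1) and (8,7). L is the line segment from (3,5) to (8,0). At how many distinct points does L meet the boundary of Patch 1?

The segment meets the boundary at (7,1), (6,2).

2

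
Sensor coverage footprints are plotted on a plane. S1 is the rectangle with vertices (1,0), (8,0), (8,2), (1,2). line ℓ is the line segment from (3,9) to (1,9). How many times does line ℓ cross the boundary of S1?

The segment lies entirely outside S1 and never meets its boundary.

0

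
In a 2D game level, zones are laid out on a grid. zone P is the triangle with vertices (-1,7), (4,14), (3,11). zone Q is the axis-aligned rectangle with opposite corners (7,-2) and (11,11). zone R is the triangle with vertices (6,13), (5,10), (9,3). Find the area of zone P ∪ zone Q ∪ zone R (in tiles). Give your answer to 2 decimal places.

62.33

By inclusion–exclusion:
Individual areas: |zone P| = 4, |zone Q| = 52, |zone R| = 9.5.
|zone P∩zone Q| = 0.
|zone P∩zone R| = 0.
|zone Q∩zone R| = 3.1667.
|zone P∩zone Q∩zone R| = 0.
|zone P ∪ zone Q ∪ zone R| = 65.5 − 3.1667 + 0 = 62.33.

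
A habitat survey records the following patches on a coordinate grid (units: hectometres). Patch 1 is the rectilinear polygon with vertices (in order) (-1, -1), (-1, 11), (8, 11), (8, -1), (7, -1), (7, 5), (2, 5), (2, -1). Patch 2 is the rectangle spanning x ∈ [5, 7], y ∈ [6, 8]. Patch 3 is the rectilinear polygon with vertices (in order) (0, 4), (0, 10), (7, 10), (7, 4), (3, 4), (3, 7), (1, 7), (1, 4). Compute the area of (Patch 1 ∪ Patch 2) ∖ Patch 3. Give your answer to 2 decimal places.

|Patch 1 ∪ Patch 2| = 78.
|(Patch 1 ∪ Patch 2) ∩ Patch 3| = 32.
|(Patch 1 ∪ Patch 2) ∖ Patch 3| = 78 − 32 = 46.00.

46.00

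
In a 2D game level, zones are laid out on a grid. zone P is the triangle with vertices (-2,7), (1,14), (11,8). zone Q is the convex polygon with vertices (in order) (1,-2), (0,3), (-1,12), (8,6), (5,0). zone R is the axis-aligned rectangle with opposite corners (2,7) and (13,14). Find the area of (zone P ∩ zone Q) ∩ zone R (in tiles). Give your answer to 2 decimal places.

The region (zone P ∩ zone Q) ∩ zone R is the polygon with vertices (5.621,7.586), (2,7.308), (2,10).
By the shoelace formula its area is 4.87.

4.87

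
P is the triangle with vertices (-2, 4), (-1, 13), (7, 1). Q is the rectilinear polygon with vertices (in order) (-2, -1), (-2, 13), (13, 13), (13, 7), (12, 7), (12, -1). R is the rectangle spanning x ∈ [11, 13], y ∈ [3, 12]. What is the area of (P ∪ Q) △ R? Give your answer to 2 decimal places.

192.00

|P ∪ Q| = 202.
|(P ∪ Q) ∩ R| = 14.
|(P ∪ Q) △ R| = 202 + 18 − 28 = 192.00.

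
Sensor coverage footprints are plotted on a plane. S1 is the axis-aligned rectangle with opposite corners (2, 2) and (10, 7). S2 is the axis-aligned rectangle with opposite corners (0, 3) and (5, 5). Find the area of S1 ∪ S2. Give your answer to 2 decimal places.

44.00

By inclusion–exclusion:
Individual areas: |S1| = 40, |S2| = 10.
|S1∩S2|: x∈[2,5], y∈[3,5] → 3·2 = 6.
|S1 ∪ S2| = 50 − 6 = 44.00.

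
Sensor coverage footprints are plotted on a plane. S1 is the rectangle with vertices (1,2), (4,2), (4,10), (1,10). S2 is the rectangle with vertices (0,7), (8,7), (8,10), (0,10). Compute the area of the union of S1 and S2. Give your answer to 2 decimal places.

By inclusion–exclusion:
Individual areas: |S1| = 24, |S2| = 24.
|S1∩S2|: x∈[1,4], y∈[7,10] → 3·3 = 9.
|S1 ∪ S2| = 48 − 9 = 39.00.

39.00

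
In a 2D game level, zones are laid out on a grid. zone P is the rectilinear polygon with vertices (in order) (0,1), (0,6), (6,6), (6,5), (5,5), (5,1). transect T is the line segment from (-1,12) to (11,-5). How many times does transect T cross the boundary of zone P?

2

The segment meets the boundary at (5,3.5), (3.235,6).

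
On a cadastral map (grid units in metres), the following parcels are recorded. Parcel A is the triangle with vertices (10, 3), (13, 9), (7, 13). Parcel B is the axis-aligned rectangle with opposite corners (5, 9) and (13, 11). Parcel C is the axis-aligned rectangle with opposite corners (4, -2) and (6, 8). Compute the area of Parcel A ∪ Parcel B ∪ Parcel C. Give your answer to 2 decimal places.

By inclusion–exclusion:
Individual areas: |Parcel A| = 24, |Parcel B| = 16, |Parcel C| = 20.
|Parcel A∩Parcel B| = 7.2.
|Parcel A∩Parcel C| = 0.
|Parcel B∩Parcel C| = 0 (no overlap).
|Parcel A∩Parcel B∩Parcel C| = 0.
|Parcel A ∪ Parcel B ∪ Parcel C| = 60 − 7.2 + 0 = 52.80.

52.80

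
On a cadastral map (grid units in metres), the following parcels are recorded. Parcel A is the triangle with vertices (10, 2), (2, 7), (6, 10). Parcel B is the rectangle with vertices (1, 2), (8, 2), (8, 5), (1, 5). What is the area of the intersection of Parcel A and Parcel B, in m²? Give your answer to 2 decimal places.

2.45

The intersection is the polygon with vertices (5.2,5), (8,5), (8,3.25).
By the shoelace formula its area is 2.45.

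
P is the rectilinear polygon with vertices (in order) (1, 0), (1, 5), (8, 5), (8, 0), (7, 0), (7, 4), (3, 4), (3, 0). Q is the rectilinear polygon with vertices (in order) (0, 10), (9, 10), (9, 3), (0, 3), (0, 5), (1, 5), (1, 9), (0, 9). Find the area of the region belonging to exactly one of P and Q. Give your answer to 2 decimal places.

58.00

|P| = 19, |Q| = 59, |P∩Q| = 10.
|P △ Q| = |P| + |Q| − 2·|P∩Q| = 19 + 59 − 20 = 58.00.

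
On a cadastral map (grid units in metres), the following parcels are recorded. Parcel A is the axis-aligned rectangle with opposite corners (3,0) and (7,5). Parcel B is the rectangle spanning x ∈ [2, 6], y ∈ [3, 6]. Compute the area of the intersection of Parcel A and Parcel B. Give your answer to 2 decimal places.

6.00

|Parcel A∩Parcel B|: x∈[3,6], y∈[3,5] → 3·2 = 6.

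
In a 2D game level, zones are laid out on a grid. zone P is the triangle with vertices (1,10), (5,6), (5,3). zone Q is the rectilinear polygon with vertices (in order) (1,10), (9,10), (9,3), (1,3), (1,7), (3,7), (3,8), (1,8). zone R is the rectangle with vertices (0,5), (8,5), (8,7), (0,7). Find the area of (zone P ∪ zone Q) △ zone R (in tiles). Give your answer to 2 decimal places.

42.57

|zone P ∪ zone Q| = 54.5714.
|(zone P ∪ zone Q) ∩ zone R| = 14.
|(zone P ∪ zone Q) △ zone R| = 54.5714 + 16 − 28 = 42.57.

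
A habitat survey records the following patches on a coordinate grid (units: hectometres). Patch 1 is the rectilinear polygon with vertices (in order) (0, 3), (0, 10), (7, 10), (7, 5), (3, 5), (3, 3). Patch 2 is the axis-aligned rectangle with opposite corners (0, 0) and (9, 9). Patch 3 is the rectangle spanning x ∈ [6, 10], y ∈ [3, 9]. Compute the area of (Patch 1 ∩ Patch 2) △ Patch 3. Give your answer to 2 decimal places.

|Patch 1 ∩ Patch 2| = 34.
|(Patch 1 ∩ Patch 2) ∩ Patch 3| = 4.
|(Patch 1 ∩ Patch 2) △ Patch 3| = 34 + 24 − 8 = 50.00.

50.00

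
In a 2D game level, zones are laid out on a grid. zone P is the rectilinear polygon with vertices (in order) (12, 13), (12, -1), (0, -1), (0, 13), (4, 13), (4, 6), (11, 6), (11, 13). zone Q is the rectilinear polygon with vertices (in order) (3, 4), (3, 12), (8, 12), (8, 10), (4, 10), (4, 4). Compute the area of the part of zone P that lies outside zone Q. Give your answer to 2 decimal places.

|zone P| = 119, |zone P∩zone Q| = 8.
|zone P ∖ zone Q| = |zone P| − |zone P∩zone Q| = 119 − 8 = 111.00.

111.00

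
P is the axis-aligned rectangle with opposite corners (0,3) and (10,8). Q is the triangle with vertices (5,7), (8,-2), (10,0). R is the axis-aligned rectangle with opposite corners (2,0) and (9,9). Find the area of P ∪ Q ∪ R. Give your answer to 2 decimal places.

By inclusion–exclusion:
Individual areas: |P| = 50, |Q| = 12, |R| = 63.
|P∩Q| = 3.0476.
|P∩R|: x∈[2,9], y∈[3,8] → 7·5 = 35.
|Q∩R| = 8.6333.
|P∩Q∩R| = 3.0476.
|P ∪ Q ∪ R| = 125 − 46.681 + 3.0476 = 81.37.

81.37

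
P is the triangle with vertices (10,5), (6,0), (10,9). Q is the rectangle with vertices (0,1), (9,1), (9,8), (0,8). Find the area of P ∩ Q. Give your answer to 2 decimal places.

The intersection is the polygon with vertices (6.8,1), (6.444,1), (9,6.75), (9,3.75).
By the shoelace formula its area is 4.32.

4.32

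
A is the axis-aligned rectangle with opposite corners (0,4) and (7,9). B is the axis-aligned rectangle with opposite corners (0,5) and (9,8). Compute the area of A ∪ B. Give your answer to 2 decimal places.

41.00

By inclusion–exclusion:
Individual areas: |A| = 35, |B| = 27.
|A∩B|: x∈[0,7], y∈[5,8] → 7·3 = 21.
|A ∪ B| = 62 − 21 = 41.00.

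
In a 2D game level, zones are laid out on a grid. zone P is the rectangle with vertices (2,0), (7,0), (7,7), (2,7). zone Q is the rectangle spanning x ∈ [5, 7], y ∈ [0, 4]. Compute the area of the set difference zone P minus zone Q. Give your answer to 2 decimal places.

27.00

|zone P∩zone Q|: x∈[5,7], y∈[0,4] → 2·4 = 8.
|zone P| = 35.
|zone P ∖ zone Q| = |zone P| − |zone P∩zone Q| = 35 − 8 = 27.00.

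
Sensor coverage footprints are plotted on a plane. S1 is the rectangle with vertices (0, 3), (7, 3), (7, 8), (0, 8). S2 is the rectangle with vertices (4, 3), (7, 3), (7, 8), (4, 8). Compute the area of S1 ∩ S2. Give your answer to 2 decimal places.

15.00

|S1∩S2|: x∈[4,7], y∈[3,8] → 3·5 = 15.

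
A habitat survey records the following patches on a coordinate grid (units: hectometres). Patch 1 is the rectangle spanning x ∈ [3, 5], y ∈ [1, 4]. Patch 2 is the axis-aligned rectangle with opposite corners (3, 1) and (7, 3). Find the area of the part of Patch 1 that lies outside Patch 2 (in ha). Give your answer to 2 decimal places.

2.00

|Patch 1∩Patch 2|: x∈[3,5], y∈[1,3] → 2·2 = 4.
|Patch 1| = 6.
|Patch 1 ∖ Patch 2| = |Patch 1| − |Patch 1∩Patch 2| = 6 − 4 = 2.00.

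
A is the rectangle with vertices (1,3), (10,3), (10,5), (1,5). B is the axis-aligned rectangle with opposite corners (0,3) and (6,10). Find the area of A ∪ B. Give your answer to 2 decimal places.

50.00

By inclusion–exclusion:
Individual areas: |A| = 18, |B| = 42.
|A∩B|: x∈[1,6], y∈[3,5] → 5·2 = 10.
|A ∪ B| = 60 − 10 = 50.00.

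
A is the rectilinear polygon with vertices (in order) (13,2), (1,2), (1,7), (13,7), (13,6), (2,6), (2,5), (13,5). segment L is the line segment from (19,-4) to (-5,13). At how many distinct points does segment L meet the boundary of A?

The segment meets the boundary at (3.471,7), (4.882,6), (6.294,5), (10.529,2).

4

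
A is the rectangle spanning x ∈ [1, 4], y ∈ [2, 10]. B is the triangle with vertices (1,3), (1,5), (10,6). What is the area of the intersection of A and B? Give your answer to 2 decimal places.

The intersection is the polygon with vertices (4,4), (1,3), (1,5), (4,5.333).
By the shoelace formula its area is 5.00.

5.00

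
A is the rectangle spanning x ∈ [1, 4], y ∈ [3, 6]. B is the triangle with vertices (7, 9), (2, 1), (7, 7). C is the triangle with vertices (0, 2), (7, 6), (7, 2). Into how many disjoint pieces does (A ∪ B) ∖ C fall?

3

(A ∪ B) ∖ C splits into 3 disjoint pieces (area 0.1042, area 7.5536, area 3.5795).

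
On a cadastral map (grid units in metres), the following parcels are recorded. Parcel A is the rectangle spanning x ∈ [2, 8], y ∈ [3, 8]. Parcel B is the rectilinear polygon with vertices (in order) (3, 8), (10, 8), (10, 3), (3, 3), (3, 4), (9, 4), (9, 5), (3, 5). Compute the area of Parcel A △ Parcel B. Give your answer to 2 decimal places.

|Parcel A| = 30, |Parcel B| = 29, |Parcel A∩Parcel B| = 20.
|Parcel A △ Parcel B| = |Parcel A| + |Parcel B| − 2·|Parcel A∩Parcel B| = 30 + 29 − 40 = 19.00.

19.00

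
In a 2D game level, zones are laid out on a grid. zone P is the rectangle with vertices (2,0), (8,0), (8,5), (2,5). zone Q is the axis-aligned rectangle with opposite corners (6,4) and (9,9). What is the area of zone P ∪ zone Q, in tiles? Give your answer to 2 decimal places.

By inclusion–exclusion:
Individual areas: |zone P| = 30, |zone Q| = 15.
|zone P∩zone Q|: x∈[6,8], y∈[4,5] → 2·1 = 2.
|zone P ∪ zone Q| = 45 − 2 = 43.00.

43.00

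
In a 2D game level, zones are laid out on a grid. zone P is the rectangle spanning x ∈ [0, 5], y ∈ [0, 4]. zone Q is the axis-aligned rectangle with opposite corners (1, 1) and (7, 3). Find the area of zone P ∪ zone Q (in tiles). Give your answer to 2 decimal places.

By inclusion–exclusion:
Individual areas: |zone P| = 20, |zone Q| = 12.
|zone P∩zone Q|: x∈[1,5], y∈[1,3] → 4·2 = 8.
|zone P ∪ zone Q| = 32 − 8 = 24.00.

24.00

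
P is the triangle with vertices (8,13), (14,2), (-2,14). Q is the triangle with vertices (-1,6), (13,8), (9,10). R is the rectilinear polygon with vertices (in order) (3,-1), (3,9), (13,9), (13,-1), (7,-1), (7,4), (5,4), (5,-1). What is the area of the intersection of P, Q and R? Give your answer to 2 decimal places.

The intersection is the polygon with vertices (7.12,7.16), (5.304,8.522), (6.5,9), (10.182,9), (10.892,7.699).
By the shoelace formula its area is 7.28.

7.28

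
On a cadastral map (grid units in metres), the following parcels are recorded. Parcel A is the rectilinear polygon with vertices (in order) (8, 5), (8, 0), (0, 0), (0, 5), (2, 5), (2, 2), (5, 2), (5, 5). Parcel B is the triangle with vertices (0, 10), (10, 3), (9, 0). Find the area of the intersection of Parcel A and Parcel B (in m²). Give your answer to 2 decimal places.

The intersection is the polygon with vertices (8,1.111), (5,4.444), (5,5), (7.143,5), (8,4.4).
By the shoelace formula its area is 6.41.

6.41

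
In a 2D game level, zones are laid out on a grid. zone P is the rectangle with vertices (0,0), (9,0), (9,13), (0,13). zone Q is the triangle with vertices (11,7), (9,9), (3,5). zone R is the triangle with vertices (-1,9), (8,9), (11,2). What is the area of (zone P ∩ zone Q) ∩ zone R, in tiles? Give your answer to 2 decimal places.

6.04

The region (zone P ∩ zone Q) ∩ zone R is the polygon with vertices (5,5.5), (4.333,5.889), (8.222,8.482), (9,6.667), (9,6.5).
By the shoelace formula its area is 6.04.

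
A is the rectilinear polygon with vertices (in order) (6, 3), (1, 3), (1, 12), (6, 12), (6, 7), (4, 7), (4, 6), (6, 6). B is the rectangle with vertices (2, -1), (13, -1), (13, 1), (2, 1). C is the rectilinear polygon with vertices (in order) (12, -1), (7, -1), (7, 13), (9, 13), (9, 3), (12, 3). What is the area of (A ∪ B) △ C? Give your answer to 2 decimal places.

85.00

|A ∪ B| = 65.
|(A ∪ B) ∩ C| = 10.
|(A ∪ B) △ C| = 65 + 40 − 20 = 85.00.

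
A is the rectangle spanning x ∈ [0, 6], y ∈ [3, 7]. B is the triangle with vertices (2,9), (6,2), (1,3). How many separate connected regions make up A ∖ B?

A ∖ B splits into 2 disjoint pieces (area 6.8571, area 5.3333).

2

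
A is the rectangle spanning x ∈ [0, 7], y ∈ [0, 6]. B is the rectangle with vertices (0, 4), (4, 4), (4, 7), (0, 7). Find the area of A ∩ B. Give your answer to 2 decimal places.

|A∩B|: x∈[0,4], y∈[4,6] → 4·2 = 8.

8.00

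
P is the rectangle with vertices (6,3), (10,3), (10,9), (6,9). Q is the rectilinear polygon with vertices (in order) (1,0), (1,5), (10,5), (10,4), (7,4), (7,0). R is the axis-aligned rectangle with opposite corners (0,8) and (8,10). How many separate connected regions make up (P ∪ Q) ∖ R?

(P ∪ Q) ∖ R is a single connected region.

1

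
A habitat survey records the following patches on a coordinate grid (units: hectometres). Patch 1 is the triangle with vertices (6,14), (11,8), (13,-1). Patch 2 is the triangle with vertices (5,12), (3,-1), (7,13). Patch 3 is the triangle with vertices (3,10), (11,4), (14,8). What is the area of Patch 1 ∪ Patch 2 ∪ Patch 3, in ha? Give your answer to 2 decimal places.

43.79

By inclusion–exclusion:
Individual areas: |Patch 1| = 16.5, |Patch 2| = 12, |Patch 3| = 25.
|Patch 1∩Patch 2| = 0.1239.
|Patch 1∩Patch 3| = 8.0958.
|Patch 2∩Patch 3| = 1.4872.
|Patch 1∩Patch 2∩Patch 3| = 0.
|Patch 1 ∪ Patch 2 ∪ Patch 3| = 53.5 − 9.7069 + 0 = 43.79.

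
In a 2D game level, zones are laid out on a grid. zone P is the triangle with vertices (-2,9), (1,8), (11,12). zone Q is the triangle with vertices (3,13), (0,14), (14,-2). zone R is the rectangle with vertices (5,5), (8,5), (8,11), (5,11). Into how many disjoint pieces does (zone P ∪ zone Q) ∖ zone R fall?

3

(zone P ∪ zone Q) ∖ zone R splits into 3 disjoint pieces (area 14.6333, area 0.9667, area 3.983).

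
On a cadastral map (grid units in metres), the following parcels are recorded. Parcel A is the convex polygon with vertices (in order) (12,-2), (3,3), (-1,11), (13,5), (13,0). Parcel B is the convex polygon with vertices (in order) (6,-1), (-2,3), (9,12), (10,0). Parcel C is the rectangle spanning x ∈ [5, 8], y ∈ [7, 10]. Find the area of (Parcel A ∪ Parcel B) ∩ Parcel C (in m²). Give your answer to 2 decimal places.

8.01

The region (Parcel A ∪ Parcel B) ∩ Parcel C is the polygon with vertices (6.556,10), (8,10), (8,7), (5,7), (5,8.727).
By the shoelace formula its area is 8.01.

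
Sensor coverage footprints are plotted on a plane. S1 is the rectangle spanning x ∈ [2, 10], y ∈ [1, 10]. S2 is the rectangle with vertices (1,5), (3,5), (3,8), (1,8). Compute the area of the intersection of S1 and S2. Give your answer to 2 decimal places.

|S1∩S2|: x∈[2,3], y∈[5,8] → 1·3 = 3.

3.00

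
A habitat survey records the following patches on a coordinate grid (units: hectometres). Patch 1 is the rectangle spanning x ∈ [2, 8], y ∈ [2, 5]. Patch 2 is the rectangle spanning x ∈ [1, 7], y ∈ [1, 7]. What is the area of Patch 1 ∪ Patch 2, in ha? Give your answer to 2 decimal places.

39.00

By inclusion–exclusion:
Individual areas: |Patch 1| = 18, |Patch 2| = 36.
|Patch 1∩Patch 2|: x∈[2,7], y∈[2,5] → 5·3 = 15.
|Patch 1 ∪ Patch 2| = 54 − 15 = 39.00.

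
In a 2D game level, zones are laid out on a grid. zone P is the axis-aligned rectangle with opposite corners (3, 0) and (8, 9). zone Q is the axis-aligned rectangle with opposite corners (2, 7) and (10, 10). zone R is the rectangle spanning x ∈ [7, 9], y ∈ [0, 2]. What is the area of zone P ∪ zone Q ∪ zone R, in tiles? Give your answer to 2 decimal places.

61.00

By inclusion–exclusion:
Individual areas: |zone P| = 45, |zone Q| = 24, |zone R| = 4.
|zone P∩zone Q|: x∈[3,8], y∈[7,9] → 5·2 = 10.
|zone P∩zone R|: x∈[7,8], y∈[0,2] → 1·2 = 2.
|zone Q∩zone R| = 0 (no overlap).
|zone P∩zone Q∩zone R| = 0.
|zone P ∪ zone Q ∪ zone R| = 73 − 12 + 0 = 61.00.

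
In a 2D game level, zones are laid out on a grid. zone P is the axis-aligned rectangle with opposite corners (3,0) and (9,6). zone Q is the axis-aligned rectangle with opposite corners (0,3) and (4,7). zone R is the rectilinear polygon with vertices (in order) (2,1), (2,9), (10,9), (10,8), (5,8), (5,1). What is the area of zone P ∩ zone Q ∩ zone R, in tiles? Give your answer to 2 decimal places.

3.00

The intersection is the polygon with vertices (4,6), (4,3), (3,3), (3,6).
By the shoelace formula its area is 3.00.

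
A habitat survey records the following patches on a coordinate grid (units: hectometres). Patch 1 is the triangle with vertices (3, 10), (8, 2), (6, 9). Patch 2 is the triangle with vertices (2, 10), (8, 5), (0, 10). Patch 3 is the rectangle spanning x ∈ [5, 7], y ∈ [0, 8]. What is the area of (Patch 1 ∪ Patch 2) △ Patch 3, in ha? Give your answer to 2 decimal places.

|Patch 1 ∪ Patch 2| = 13.3681.
|(Patch 1 ∪ Patch 2) ∩ Patch 3| = 4.7253.
|(Patch 1 ∪ Patch 2) △ Patch 3| = 13.3681 + 16 − 9.4505 = 19.92.

19.92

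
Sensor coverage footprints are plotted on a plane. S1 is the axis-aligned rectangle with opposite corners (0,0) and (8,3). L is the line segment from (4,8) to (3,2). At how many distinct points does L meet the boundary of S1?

1

The segment meets the boundary at (3.167,3).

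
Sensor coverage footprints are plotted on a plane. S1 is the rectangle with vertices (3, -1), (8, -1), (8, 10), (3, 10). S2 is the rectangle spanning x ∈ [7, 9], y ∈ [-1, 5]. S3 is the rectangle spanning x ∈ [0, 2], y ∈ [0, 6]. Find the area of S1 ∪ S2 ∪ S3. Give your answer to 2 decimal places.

73.00

By inclusion–exclusion:
Individual areas: |S1| = 55, |S2| = 12, |S3| = 12.
|S1∩S2|: x∈[7,8], y∈[-1,5] → 1·6 = 6.
|S1∩S3| = 0 (no overlap).
|S2∩S3| = 0 (no overlap).
|S1∩S2∩S3| = 0.
|S1 ∪ S2 ∪ S3| = 79 − 6 + 0 = 73.00.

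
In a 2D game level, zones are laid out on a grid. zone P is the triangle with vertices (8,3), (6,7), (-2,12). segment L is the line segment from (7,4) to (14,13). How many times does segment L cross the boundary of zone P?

1

The segment meets the boundary at (7.304,4.391).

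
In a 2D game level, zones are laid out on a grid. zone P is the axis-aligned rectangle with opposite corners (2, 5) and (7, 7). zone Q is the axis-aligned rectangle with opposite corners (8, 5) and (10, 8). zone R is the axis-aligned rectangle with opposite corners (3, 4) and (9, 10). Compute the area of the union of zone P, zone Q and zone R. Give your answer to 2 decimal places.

By inclusion–exclusion:
Individual areas: |zone P| = 10, |zone Q| = 6, |zone R| = 36.
|zone P∩zone Q| = 0 (no overlap).
|zone P∩zone R|: x∈[3,7], y∈[5,7] → 4·2 = 8.
|zone Q∩zone R|: x∈[8,9], y∈[5,8] → 1·3 = 3.
|zone P∩zone Q∩zone R| = 0.
|zone P ∪ zone Q ∪ zone R| = 52 − 11 + 0 = 41.00.

41.00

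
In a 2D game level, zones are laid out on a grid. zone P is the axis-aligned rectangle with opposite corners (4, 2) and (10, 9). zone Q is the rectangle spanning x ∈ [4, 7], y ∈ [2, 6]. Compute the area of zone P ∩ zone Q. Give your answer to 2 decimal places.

|zone P∩zone Q|: x∈[4,7], y∈[2,6] → 3·4 = 12.

12.00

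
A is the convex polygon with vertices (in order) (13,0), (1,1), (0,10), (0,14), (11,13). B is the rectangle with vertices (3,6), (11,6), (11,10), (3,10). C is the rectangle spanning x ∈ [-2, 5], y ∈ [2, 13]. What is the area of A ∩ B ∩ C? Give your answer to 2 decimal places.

8.00

The intersection is the polygon with vertices (3,10), (5,10), (5,6), (3,6).
By the shoelace formula its area is 8.00.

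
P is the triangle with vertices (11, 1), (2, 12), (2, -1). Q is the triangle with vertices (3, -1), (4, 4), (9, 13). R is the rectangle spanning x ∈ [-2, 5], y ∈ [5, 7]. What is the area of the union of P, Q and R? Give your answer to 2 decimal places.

68.77

By inclusion–exclusion:
Individual areas: |P| = 58.5, |Q| = 8, |R| = 14.
|P∩Q| = 5.7275.
|P∩R| = 6.
|Q∩R| = 0.1778.
|P∩Q∩R| = 0.1778.
|P ∪ Q ∪ R| = 80.5 − 11.9053 + 0.1778 = 68.77.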